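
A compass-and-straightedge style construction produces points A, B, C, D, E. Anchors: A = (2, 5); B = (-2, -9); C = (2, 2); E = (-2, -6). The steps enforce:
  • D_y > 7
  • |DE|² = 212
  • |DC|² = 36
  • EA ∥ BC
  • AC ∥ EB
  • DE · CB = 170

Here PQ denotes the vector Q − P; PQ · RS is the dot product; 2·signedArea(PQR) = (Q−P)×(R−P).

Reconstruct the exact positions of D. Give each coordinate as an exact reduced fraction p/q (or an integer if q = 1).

D = (2, 8)

1. D_x = 2  [line 4·x + 11·y + -96 = 0 ∩ |DC|² = 36]
2. D_y = 8  [line 4·x + 11·y + -96 = 0 ∩ |DC|² = 36]
   → D = (2, 8)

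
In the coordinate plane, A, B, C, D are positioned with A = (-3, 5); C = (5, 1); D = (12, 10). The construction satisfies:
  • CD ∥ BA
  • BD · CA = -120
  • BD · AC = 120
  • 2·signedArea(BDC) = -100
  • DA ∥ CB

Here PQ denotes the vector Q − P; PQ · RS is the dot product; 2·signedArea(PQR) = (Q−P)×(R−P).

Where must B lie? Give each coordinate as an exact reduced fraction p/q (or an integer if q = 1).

B = (-10, -4)

1. B_x = -10  [CD ∥ BA ∩ DA ∥ CB]
2. B_y = -4  [CD ∥ BA ∩ DA ∥ CB]
   → B = (-10, -4)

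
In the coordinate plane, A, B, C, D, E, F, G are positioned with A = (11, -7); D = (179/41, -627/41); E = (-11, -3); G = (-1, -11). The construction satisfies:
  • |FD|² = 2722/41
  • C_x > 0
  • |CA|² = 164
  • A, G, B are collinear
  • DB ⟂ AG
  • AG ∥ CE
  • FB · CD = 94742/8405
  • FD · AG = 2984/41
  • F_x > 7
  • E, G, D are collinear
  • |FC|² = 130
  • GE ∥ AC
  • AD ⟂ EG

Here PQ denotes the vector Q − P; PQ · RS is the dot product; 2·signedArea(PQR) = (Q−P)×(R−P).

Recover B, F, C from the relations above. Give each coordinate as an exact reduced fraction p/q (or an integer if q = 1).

B = (521/205, -2013/205)
C = (1, 1)
F = (8, -8)

1. B_x = 521/205  [A, G, B are collinear ∩ DB ⟂ AG]
2. B_y = -2013/205  [A, G, B are collinear ∩ DB ⟂ AG]
   → B = (521/205, -2013/205)
3. C_x = 1  [AG ∥ CE ∩ GE ∥ AC]
4. C_y = 1  [AG ∥ CE ∩ GE ∥ AC]
   → C = (1, 1)
5. F_x = 8  [FB · CD = 94742/8405 ∩ FD · AG = 2984/41]
6. F_y = -8  [FB · CD = 94742/8405 ∩ FD · AG = 2984/41]
   → F = (8, -8)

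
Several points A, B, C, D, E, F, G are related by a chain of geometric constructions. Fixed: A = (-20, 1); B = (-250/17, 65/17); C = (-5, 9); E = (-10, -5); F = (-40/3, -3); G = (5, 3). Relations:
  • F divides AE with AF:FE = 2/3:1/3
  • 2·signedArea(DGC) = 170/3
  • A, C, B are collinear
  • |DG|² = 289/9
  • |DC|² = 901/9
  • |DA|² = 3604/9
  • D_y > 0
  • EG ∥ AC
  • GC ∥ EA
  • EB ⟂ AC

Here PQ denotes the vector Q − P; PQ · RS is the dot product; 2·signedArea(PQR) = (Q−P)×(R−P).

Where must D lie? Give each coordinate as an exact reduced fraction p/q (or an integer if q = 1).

1. D_x = 0  [line -6·x + -10·y + 10/3 = 0 ∩ |DG|² = 289/9]
2. D_y = 1/3  [line -6·x + -10·y + 10/3 = 0 ∩ |DG|² = 289/9]
   → D = (0, 1/3)

D = (0, 1/3)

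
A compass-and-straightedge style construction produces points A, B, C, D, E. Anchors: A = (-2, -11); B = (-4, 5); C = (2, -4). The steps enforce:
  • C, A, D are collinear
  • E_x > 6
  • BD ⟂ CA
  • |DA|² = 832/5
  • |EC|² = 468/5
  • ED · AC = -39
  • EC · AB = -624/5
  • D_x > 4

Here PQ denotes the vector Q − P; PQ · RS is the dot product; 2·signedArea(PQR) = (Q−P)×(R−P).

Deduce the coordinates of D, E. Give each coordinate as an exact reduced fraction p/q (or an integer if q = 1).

1. D_x = 22/5  [C, A, D are collinear ∩ BD ⟂ CA]
2. D_y = 1/5  [C, A, D are collinear ∩ BD ⟂ CA]
   → D = (22/5, 1/5)
3. E_x = 34/5  [EC · AB = -624/5 ∩ ED · AC = -39]
4. E_y = 22/5  [EC · AB = -624/5 ∩ ED · AC = -39]
   → E = (34/5, 22/5)

D = (22/5, 1/5)
E = (34/5, 22/5)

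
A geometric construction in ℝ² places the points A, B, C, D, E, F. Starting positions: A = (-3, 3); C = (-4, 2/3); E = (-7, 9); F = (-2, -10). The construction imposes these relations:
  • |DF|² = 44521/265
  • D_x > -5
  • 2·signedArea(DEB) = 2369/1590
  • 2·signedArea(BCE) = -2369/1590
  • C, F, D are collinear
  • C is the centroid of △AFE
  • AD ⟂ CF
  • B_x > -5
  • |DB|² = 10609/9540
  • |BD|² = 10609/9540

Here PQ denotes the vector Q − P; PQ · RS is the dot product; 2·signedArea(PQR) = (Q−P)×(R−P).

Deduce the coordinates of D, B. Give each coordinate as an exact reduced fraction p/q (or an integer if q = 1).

1. D_x = -1163/265  [C, F, D are collinear ∩ AD ⟂ CF]
2. D_y = 726/265  [C, F, D are collinear ∩ AD ⟂ CF]
   → D = (-1163/265, 726/265)
3. B_x = -2223/530  [2·signedArea(BCE) = -2369/1590 ∩ 2·signedArea(DEB) = 2369/1590]
4. B_y = 1354/795  [2·signedArea(BCE) = -2369/1590 ∩ 2·signedArea(DEB) = 2369/1590]
   → B = (-2223/530, 1354/795)

B = (-2223/530, 1354/795)
D = (-1163/265, 726/265)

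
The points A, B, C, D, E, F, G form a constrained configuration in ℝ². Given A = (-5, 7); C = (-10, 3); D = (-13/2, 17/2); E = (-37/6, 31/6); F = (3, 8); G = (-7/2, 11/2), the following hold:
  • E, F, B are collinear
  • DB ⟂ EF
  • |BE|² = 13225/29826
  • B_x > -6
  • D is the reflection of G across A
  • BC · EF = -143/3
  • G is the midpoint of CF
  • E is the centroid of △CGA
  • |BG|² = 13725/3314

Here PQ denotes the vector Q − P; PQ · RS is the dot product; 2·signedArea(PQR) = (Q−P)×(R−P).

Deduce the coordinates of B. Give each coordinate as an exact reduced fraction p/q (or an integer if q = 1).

1. B_x = -9164/1657  [E, F, B are collinear ∩ DB ⟂ EF]
2. B_y = 8887/1657  [E, F, B are collinear ∩ DB ⟂ EF]
   → B = (-9164/1657, 8887/1657)

B = (-9164/1657, 8887/1657)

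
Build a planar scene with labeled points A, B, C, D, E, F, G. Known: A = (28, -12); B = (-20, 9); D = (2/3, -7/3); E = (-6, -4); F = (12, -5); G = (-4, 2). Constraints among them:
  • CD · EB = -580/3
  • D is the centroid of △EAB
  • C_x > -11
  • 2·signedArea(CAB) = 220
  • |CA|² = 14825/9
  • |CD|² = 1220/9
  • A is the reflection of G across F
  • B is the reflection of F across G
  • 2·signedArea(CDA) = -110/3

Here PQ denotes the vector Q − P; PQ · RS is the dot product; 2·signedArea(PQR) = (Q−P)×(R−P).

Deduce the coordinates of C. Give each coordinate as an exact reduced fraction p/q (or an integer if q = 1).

C = (-32/3, 1/3)

1. C_x = -32/3  [2·signedArea(CAB) = 220 ∩ CD · EB = -580/3]
2. C_y = 1/3  [2·signedArea(CAB) = 220 ∩ CD · EB = -580/3]
   → C = (-32/3, 1/3)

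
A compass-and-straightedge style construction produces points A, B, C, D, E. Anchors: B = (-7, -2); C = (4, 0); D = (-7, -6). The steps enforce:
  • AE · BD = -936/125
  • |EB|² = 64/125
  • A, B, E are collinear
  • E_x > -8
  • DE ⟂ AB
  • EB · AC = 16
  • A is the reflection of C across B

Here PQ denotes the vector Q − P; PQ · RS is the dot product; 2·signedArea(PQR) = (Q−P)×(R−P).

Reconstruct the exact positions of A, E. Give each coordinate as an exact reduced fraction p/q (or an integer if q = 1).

A = (-18, -4)
E = (-963/125, -266/125)

1. A_x = -18  [A is the reflection of C across B]
2. A_y = -4  [A is the reflection of C across B]
   → A = (-18, -4)
3. E_x = -963/125  [A, B, E are collinear ∩ DE ⟂ AB]
4. E_y = -266/125  [A, B, E are collinear ∩ DE ⟂ AB]
   → E = (-963/125, -266/125)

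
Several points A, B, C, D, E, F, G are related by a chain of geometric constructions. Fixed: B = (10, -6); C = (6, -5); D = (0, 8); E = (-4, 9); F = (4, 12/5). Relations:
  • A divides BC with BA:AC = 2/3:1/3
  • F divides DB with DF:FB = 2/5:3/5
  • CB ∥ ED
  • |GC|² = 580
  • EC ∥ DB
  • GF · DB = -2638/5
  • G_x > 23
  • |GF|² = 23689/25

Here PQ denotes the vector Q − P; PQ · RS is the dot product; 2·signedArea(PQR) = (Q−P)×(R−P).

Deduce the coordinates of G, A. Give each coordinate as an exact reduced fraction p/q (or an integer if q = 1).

A = (22/3, -16/3)
G = (24, -21)

1. G_x = 24  [line -10·x + 14·y + 534 = 0 ∩ |GF|² = 23689/25]
2. G_y = -21  [line -10·x + 14·y + 534 = 0 ∩ |GF|² = 23689/25]
   → G = (24, -21)
3. A_x = 22/3  [A divides BC with BA:AC = 2/3:1/3]
4. A_y = -16/3  [A divides BC with BA:AC = 2/3:1/3]
   → A = (22/3, -16/3)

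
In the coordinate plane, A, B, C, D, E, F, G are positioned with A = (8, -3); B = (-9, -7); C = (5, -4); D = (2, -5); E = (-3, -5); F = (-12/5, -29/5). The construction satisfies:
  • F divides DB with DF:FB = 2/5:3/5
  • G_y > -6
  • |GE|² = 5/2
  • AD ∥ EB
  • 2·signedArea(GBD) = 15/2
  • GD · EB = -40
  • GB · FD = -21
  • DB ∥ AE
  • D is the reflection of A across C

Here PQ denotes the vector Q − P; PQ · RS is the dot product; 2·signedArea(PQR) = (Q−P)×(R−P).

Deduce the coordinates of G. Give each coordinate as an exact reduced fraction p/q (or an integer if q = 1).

1. G_x = -9/2  [GD · EB = -40 ∩ 2·signedArea(GBD) = 15/2]
2. G_y = -11/2  [GD · EB = -40 ∩ 2·signedArea(GBD) = 15/2]
   → G = (-9/2, -11/2)

G = (-9/2, -11/2)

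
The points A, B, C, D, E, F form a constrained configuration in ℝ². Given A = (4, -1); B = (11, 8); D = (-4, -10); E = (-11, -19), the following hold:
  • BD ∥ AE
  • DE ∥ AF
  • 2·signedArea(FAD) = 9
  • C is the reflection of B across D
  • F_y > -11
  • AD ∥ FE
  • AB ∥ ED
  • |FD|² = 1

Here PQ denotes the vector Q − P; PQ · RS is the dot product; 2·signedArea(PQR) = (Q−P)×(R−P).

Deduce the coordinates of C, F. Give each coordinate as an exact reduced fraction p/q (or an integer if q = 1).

1. C_x = -19  [C is the reflection of B across D]
2. C_y = -28  [C is the reflection of B across D]
   → C = (-19, -28)
3. F_x = -3  [AD ∥ FE ∩ DE ∥ AF]
4. F_y = -10  [AD ∥ FE ∩ DE ∥ AF]
   → F = (-3, -10)

C = (-19, -28)
F = (-3, -10)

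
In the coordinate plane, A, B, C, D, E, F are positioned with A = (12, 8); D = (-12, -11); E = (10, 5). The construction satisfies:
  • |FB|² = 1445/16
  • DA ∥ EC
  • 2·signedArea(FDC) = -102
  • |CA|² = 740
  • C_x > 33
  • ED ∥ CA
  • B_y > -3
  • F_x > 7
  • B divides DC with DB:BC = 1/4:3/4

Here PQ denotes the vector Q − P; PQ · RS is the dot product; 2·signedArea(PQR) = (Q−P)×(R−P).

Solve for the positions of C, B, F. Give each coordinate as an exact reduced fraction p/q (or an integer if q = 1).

1. C_x = 34  [ED ∥ CA ∩ DA ∥ EC]
2. C_y = 24  [ED ∥ CA ∩ DA ∥ EC]
   → C = (34, 24)
3. B_x = -1/2  [B divides DC with DB:BC = 1/4:3/4]
4. B_y = -9/4  [B divides DC with DB:BC = 1/4:3/4]
   → B = (-1/2, -9/4)
5. F_x = 8  [line -35·x + 46·y + 188 = 0 ∩ |FB|² = 1445/16]
6. F_y = 2  [line -35·x + 46·y + 188 = 0 ∩ |FB|² = 1445/16]
   → F = (8, 2)

B = (-1/2, -9/4)
C = (34, 24)
F = (8, 2)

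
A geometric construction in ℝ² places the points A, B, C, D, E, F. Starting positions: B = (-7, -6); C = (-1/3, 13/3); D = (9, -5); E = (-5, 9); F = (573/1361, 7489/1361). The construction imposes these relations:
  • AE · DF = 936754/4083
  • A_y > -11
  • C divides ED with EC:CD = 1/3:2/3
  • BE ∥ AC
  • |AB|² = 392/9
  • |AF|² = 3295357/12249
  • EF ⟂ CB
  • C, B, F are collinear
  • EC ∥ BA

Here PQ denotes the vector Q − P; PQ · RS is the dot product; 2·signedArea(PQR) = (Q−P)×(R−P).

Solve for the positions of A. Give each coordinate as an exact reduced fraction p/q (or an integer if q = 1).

A = (-7/3, -32/3)

1. A_x = -7/3  [BE ∥ AC ∩ EC ∥ BA]
2. A_y = -32/3  [BE ∥ AC ∩ EC ∥ BA]
   → A = (-7/3, -32/3)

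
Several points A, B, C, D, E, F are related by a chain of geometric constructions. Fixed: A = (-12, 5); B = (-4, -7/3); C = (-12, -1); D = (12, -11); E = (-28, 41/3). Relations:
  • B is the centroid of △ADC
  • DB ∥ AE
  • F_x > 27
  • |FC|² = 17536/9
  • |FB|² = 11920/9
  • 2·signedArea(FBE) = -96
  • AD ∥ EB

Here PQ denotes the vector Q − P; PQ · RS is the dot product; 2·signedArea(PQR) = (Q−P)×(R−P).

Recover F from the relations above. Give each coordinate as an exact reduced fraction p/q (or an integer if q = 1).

1. F_x = 28  [line -16·x + -24·y + -24 = 0 ∩ |FC|² = 17536/9]
2. F_y = -59/3  [line -16·x + -24·y + -24 = 0 ∩ |FC|² = 17536/9]
   → F = (28, -59/3)

F = (28, -59/3)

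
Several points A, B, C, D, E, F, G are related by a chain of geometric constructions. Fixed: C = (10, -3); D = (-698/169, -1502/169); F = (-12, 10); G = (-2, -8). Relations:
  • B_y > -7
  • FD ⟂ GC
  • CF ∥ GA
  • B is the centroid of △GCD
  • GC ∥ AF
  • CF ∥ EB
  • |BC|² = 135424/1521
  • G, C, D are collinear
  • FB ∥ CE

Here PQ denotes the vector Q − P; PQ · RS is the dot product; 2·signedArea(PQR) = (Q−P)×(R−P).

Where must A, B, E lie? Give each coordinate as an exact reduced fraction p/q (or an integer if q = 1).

A = (-24, 5)
B = (218/169, -3361/507)
E = (3936/169, -9952/507)

1. A_x = -24  [GC ∥ AF ∩ CF ∥ GA]
2. A_y = 5  [GC ∥ AF ∩ CF ∥ GA]
   → A = (-24, 5)
3. B_x = 218/169  [B is the centroid of △GCD]
4. B_y = -3361/507  [B is the centroid of △GCD]
   → B = (218/169, -3361/507)
5. E_x = 3936/169  [CF ∥ EB ∩ FB ∥ CE]
6. E_y = -9952/507  [CF ∥ EB ∩ FB ∥ CE]
   → E = (3936/169, -9952/507)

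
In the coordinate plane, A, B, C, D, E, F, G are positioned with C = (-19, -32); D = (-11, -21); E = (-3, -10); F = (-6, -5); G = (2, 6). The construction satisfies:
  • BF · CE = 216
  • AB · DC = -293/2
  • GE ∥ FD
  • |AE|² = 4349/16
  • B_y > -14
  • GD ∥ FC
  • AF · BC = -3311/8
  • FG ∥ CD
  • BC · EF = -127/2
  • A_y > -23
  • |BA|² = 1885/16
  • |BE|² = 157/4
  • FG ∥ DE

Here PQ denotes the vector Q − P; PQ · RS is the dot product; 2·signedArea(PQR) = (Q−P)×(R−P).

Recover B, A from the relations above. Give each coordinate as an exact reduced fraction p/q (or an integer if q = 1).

1. B_x = -17/2  [BF · CE = 216 ∩ BC · EF = -127/2]
2. B_y = -13  [BF · CE = 216 ∩ BC · EF = -127/2]
   → B = (-17/2, -13)
3. A_x = -55/4  [AB · DC = -293/2 ∩ AF · BC = -3311/8]
4. A_y = -45/2  [AB · DC = -293/2 ∩ AF · BC = -3311/8]
   → A = (-55/4, -45/2)

A = (-55/4, -45/2)
B = (-17/2, -13)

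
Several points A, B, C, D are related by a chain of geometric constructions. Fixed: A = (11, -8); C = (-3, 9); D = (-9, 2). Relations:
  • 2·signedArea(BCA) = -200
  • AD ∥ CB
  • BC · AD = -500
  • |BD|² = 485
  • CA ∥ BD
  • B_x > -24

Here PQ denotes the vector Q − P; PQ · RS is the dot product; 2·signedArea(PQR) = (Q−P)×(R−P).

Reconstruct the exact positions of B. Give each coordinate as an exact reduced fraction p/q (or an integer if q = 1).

1. B_x = -23  [CA ∥ BD ∩ AD ∥ CB]
2. B_y = 19  [CA ∥ BD ∩ AD ∥ CB]
   → B = (-23, 19)

B = (-23, 19)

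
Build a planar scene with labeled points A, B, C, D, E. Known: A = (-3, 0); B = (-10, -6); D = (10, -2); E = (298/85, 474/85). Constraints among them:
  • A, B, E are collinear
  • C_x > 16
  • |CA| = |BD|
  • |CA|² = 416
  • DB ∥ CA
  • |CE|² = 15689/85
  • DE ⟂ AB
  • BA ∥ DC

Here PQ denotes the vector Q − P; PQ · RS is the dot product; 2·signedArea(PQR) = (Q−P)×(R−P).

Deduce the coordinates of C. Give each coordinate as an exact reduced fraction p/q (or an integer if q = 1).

1. C_x = 17  [DB ∥ CA ∩ BA ∥ DC]
2. C_y = 4  [DB ∥ CA ∩ BA ∥ DC]
   → C = (17, 4)

C = (17, 4)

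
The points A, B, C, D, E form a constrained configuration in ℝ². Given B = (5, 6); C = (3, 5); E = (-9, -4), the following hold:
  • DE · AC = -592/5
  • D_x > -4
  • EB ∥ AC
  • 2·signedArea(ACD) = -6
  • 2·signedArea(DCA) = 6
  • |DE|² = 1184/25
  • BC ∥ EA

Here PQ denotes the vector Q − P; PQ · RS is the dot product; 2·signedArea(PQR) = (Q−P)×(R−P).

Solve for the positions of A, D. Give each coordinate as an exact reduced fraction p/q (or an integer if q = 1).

A = (-11, -5)
D = (-17/5, 0)

1. A_x = -11  [EB ∥ AC ∩ BC ∥ EA]
2. A_y = -5  [EB ∥ AC ∩ BC ∥ EA]
   → A = (-11, -5)
3. D_x = -17/5  [DE · AC = -592/5 ∩ 2·signedArea(DCA) = 6]
4. D_y = 0  [DE · AC = -592/5 ∩ 2·signedArea(DCA) = 6]
   → D = (-17/5, 0)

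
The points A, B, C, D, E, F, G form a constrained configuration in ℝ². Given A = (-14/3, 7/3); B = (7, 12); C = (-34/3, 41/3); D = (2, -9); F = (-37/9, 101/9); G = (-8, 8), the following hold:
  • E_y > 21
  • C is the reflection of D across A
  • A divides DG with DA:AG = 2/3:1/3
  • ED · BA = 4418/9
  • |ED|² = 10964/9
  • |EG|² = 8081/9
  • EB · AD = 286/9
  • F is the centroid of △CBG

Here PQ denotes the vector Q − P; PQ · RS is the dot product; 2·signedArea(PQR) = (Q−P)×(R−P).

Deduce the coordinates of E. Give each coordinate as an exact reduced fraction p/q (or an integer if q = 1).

1. E_x = 56/3  [ED · BA = 4418/9 ∩ EB · AD = 286/9]
2. E_y = 65/3  [ED · BA = 4418/9 ∩ EB · AD = 286/9]
   → E = (56/3, 65/3)

E = (56/3, 65/3)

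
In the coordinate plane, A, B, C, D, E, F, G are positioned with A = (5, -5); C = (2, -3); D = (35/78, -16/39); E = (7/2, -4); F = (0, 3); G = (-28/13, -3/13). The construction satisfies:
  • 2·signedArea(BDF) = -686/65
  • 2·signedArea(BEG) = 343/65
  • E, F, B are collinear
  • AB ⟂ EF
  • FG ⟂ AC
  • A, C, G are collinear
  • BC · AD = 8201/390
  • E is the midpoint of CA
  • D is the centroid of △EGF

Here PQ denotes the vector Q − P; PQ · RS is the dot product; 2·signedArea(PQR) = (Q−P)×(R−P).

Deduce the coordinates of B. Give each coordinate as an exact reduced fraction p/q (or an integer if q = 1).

1. B_x = 21/5  [E, F, B are collinear ∩ AB ⟂ EF]
2. B_y = -27/5  [E, F, B are collinear ∩ AB ⟂ EF]
   → B = (21/5, -27/5)

B = (21/5, -27/5)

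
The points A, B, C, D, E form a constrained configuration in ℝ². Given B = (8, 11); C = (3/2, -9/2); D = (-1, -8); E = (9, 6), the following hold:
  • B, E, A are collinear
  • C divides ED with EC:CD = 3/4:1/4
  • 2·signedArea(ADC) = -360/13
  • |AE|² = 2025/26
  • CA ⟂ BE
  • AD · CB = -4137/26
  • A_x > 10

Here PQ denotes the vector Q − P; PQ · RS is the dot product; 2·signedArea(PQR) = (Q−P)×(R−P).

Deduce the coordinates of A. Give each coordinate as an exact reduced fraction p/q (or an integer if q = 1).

A = (279/26, -69/26)

1. A_x = 279/26  [B, E, A are collinear ∩ CA ⟂ BE]
2. A_y = -69/26  [B, E, A are collinear ∩ CA ⟂ BE]
   → A = (279/26, -69/26)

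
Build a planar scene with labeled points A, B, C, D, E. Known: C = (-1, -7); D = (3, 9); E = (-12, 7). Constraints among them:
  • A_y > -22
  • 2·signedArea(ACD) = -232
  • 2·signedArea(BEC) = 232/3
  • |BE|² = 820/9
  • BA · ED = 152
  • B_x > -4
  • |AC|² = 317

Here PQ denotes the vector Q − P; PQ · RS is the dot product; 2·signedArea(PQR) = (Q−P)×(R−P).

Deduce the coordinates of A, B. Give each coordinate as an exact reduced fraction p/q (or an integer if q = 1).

1. B_x = -10/3  [line 14·x + 11·y + 41/3 = 0 ∩ |BE|² = 820/9]
2. B_y = 3  [line 14·x + 11·y + 41/3 = 0 ∩ |BE|² = 820/9]
   → B = (-10/3, 3)
3. A_x = 10  [2·signedArea(ACD) = -232 ∩ BA · ED = 152]
4. A_y = -21  [2·signedArea(ACD) = -232 ∩ BA · ED = 152]
   → A = (10, -21)

A = (10, -21)
B = (-10/3, 3)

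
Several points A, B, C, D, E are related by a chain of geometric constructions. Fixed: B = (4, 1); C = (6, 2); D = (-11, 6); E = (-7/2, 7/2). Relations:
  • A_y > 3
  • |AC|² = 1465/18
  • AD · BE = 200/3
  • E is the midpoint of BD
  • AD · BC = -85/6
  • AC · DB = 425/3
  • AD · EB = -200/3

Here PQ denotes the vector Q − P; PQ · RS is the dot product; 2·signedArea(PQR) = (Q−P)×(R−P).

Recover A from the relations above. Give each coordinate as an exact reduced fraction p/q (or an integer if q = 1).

A = (-17/6, 23/6)

1. A_x = -17/6  [AD · BC = -85/6 ∩ AD · BE = 200/3]
2. A_y = 23/6  [AD · BC = -85/6 ∩ AD · BE = 200/3]
   → A = (-17/6, 23/6)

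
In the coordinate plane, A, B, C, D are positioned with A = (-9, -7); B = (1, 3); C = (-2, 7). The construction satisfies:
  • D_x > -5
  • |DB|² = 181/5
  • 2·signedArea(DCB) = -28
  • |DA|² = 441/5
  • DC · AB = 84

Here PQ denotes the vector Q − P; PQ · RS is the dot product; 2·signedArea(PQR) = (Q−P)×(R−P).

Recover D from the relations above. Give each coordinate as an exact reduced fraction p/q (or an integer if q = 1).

D = (-24/5, 7/5)

1. D_x = -24/5  [2·signedArea(DCB) = -28 ∩ DC · AB = 84]
2. D_y = 7/5  [2·signedArea(DCB) = -28 ∩ DC · AB = 84]
   → D = (-24/5, 7/5)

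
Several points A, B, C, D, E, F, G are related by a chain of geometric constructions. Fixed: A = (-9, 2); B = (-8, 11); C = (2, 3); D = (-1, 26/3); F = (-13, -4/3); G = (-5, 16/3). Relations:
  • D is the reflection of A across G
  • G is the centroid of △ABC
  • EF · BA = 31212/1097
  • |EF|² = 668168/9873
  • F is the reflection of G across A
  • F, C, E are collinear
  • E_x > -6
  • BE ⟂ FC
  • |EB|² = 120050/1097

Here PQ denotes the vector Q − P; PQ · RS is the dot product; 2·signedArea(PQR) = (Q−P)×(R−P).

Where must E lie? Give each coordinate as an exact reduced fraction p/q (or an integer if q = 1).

E = (-5591/1097, 1042/1097)

1. E_x = -5591/1097  [F, C, E are collinear ∩ BE ⟂ FC]
2. E_y = 1042/1097  [F, C, E are collinear ∩ BE ⟂ FC]
   → E = (-5591/1097, 1042/1097)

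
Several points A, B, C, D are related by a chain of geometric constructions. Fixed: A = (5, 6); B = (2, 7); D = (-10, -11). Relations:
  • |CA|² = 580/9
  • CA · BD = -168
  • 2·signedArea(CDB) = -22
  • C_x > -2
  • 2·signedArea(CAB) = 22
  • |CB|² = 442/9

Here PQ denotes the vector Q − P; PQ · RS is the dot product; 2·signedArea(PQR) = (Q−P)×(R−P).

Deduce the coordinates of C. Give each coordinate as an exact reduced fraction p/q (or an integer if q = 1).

C = (-1, 2/3)

1. C_x = -1  [2·signedArea(CDB) = -22 ∩ 2·signedArea(CAB) = 22]
2. C_y = 2/3  [2·signedArea(CDB) = -22 ∩ 2·signedArea(CAB) = 22]
   → C = (-1, 2/3)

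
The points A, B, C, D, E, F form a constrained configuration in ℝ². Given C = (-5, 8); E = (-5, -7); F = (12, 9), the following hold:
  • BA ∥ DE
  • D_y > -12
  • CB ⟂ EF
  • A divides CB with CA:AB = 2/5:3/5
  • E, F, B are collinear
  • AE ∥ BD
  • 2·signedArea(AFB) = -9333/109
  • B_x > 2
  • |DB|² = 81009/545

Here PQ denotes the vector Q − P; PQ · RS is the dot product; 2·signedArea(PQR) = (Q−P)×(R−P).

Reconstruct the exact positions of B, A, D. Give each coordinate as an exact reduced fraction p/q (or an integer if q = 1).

1. B_x = 271/109  [E, F, B are collinear ∩ CB ⟂ EF]
2. B_y = 5/109  [E, F, B are collinear ∩ CB ⟂ EF]
   → B = (271/109, 5/109)
3. A_x = -1093/545  [A divides CB with CA:AB = 2/5:3/5]
4. A_y = 2626/545  [A divides CB with CA:AB = 2/5:3/5]
   → A = (-1093/545, 2626/545)
5. D_x = -277/545  [BA ∥ DE ∩ AE ∥ BD]
6. D_y = -6416/545  [BA ∥ DE ∩ AE ∥ BD]
   → D = (-277/545, -6416/545)

A = (-1093/545, 2626/545)
B = (271/109, 5/109)
D = (-277/545, -6416/545)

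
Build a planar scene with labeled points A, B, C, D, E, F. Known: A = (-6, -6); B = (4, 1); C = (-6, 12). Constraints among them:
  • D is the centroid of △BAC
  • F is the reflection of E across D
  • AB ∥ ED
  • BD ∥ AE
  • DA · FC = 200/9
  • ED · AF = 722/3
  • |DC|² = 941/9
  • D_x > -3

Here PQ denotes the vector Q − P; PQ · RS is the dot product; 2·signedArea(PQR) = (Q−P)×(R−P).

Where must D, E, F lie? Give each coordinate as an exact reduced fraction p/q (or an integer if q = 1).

1. D_x = -8/3  [D is the centroid of △BAC]
2. D_y = 7/3  [D is the centroid of △BAC]
   → D = (-8/3, 7/3)
3. E_x = -38/3  [AB ∥ ED ∩ BD ∥ AE]
4. E_y = -14/3  [AB ∥ ED ∩ BD ∥ AE]
   → E = (-38/3, -14/3)
5. F_x = 22/3  [F is the reflection of E across D]
6. F_y = 28/3  [F is the reflection of E across D]
   → F = (22/3, 28/3)

D = (-8/3, 7/3)
E = (-38/3, -14/3)
F = (22/3, 28/3)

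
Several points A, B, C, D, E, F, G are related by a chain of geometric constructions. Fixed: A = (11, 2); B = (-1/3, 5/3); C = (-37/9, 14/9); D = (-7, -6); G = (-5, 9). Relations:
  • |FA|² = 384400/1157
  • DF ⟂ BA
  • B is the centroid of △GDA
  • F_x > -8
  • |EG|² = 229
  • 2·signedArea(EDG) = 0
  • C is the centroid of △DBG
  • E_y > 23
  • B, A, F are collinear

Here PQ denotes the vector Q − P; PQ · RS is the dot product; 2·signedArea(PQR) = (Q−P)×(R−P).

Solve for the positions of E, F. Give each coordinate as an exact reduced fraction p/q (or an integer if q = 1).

1. E_x = -3  [line -15·x + 2·y + -93 = 0 ∩ |EG|² = 229]
2. E_y = 24  [line -15·x + 2·y + -93 = 0 ∩ |EG|² = 229]
   → E = (-3, 24)
3. F_x = -8353/1157  [B, A, F are collinear ∩ DF ⟂ BA]
4. F_y = 1694/1157  [B, A, F are collinear ∩ DF ⟂ BA]
   → F = (-8353/1157, 1694/1157)

E = (-3, 24)
F = (-8353/1157, 1694/1157)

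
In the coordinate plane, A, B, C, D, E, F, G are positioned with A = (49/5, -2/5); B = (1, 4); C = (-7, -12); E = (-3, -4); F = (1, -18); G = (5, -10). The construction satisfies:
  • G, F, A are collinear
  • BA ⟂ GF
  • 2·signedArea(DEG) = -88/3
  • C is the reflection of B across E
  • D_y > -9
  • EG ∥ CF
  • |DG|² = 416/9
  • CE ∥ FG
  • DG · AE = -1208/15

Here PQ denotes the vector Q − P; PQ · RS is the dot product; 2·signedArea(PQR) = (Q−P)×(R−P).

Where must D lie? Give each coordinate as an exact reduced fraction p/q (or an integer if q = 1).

D = (-5/3, -26/3)

1. D_x = -5/3  [2·signedArea(DEG) = -88/3 ∩ DG · AE = -1208/15]
2. D_y = -26/3  [2·signedArea(DEG) = -88/3 ∩ DG · AE = -1208/15]
   → D = (-5/3, -26/3)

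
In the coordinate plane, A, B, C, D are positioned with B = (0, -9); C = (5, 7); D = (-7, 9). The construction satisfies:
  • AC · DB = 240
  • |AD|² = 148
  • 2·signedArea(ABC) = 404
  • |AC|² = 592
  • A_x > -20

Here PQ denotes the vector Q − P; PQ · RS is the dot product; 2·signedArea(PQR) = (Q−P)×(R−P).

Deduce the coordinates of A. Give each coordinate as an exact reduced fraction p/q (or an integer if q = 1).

1. A_x = -19  [2·signedArea(ABC) = 404 ∩ AC · DB = 240]
2. A_y = 11  [2·signedArea(ABC) = 404 ∩ AC · DB = 240]
   → A = (-19, 11)

A = (-19, 11)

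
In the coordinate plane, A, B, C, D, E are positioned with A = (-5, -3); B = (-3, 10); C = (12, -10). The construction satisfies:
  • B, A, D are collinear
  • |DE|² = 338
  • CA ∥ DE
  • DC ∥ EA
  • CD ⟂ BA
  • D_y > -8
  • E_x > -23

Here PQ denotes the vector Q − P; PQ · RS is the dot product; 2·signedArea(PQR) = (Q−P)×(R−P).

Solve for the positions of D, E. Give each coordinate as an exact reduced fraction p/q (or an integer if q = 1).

1. D_x = -979/173  [B, A, D are collinear ∩ CD ⟂ BA]
2. D_y = -1260/173  [B, A, D are collinear ∩ CD ⟂ BA]
   → D = (-979/173, -1260/173)
3. E_x = -3920/173  [DC ∥ EA ∩ CA ∥ DE]
4. E_y = -49/173  [DC ∥ EA ∩ CA ∥ DE]
   → E = (-3920/173, -49/173)

D = (-979/173, -1260/173)
E = (-3920/173, -49/173)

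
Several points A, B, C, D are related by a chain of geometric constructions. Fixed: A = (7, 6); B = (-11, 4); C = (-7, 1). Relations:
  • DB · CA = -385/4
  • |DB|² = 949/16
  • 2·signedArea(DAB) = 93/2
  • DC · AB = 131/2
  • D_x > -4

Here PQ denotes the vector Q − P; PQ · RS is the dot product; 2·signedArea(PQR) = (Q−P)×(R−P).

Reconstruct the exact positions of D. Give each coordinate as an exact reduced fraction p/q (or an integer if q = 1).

D = (-7/2, 9/4)

1. D_x = -7/2  [DC · AB = 131/2 ∩ DB · CA = -385/4]
2. D_y = 9/4  [DC · AB = 131/2 ∩ DB · CA = -385/4]
   → D = (-7/2, 9/4)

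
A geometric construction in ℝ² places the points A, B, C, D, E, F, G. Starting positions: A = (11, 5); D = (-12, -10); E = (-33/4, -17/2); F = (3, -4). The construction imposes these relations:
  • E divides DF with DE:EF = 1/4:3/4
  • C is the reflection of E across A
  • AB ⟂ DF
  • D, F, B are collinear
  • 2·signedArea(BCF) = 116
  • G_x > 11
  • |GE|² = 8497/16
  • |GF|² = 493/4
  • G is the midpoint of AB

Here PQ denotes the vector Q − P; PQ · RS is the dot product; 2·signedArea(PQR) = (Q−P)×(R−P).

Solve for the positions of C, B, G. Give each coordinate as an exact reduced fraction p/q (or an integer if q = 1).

B = (13, 0)
C = (121/4, 37/2)
G = (12, 5/2)

1. C_x = 121/4  [C is the reflection of E across A]
2. C_y = 37/2  [C is the reflection of E across A]
   → C = (121/4, 37/2)
3. B_x = 13  [D, F, B are collinear ∩ AB ⟂ DF]
4. B_y = 0  [D, F, B are collinear ∩ AB ⟂ DF]
   → B = (13, 0)
5. G_x = 12  [G is the midpoint of AB]
6. G_y = 5/2  [G is the midpoint of AB]
   → G = (12, 5/2)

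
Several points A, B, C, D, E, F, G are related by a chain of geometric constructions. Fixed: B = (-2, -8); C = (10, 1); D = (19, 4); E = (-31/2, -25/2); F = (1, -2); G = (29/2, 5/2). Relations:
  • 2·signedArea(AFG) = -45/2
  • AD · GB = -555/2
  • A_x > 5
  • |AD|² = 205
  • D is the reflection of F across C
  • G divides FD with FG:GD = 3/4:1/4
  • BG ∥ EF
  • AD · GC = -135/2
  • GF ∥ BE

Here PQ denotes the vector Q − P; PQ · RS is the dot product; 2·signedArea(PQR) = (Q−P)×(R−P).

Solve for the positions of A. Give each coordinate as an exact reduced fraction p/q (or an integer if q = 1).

1. A_x = 6  [2·signedArea(AFG) = -45/2 ∩ AD · GB = -555/2]
2. A_y = -2  [2·signedArea(AFG) = -45/2 ∩ AD · GB = -555/2]
   → A = (6, -2)

A = (6, -2)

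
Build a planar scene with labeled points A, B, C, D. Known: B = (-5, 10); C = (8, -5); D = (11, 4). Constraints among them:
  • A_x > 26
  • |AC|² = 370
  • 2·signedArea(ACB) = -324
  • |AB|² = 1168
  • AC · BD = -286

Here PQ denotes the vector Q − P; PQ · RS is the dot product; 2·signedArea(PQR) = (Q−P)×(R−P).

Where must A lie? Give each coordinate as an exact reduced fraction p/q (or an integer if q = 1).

A = (27, -2)

1. A_x = 27  [2·signedArea(ACB) = -324 ∩ AC · BD = -286]
2. A_y = -2  [2·signedArea(ACB) = -324 ∩ AC · BD = -286]
   → A = (27, -2)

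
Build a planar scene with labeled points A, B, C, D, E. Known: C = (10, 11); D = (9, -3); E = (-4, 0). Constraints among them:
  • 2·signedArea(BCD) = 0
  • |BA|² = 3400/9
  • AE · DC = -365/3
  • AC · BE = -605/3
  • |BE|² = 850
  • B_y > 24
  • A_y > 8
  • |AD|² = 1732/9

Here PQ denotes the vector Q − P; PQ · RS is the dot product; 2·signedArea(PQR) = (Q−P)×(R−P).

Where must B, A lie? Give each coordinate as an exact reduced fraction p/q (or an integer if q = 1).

1. B_x = 11  [line 14·x + -1·y + -129 = 0 ∩ |BE|² = 850]
2. B_y = 25  [line 14·x + -1·y + -129 = 0 ∩ |BE|² = 850]
   → B = (11, 25)
3. A_x = 1  [AE · DC = -365/3 ∩ AC · BE = -605/3]
4. A_y = 25/3  [AE · DC = -365/3 ∩ AC · BE = -605/3]
   → A = (1, 25/3)

A = (1, 25/3)
B = (11, 25)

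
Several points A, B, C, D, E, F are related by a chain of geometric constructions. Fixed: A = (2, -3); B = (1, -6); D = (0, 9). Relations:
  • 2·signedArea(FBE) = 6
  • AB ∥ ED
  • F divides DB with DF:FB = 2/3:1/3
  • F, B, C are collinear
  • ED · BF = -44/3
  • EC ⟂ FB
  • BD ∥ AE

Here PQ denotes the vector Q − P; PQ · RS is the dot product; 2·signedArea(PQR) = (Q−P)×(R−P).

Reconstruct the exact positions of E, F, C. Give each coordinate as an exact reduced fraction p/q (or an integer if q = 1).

C = (-22/113, 1347/113)
E = (1, 12)
F = (2/3, -1)

1. E_x = 1  [AB ∥ ED ∩ BD ∥ AE]
2. E_y = 12  [AB ∥ ED ∩ BD ∥ AE]
   → E = (1, 12)
3. F_x = 2/3  [F divides DB with DF:FB = 2/3:1/3]
4. F_y = -1  [F divides DB with DF:FB = 2/3:1/3]
   → F = (2/3, -1)
5. C_x = -22/113  [F, B, C are collinear ∩ EC ⟂ FB]
6. C_y = 1347/113  [F, B, C are collinear ∩ EC ⟂ FB]
   → C = (-22/113, 1347/113)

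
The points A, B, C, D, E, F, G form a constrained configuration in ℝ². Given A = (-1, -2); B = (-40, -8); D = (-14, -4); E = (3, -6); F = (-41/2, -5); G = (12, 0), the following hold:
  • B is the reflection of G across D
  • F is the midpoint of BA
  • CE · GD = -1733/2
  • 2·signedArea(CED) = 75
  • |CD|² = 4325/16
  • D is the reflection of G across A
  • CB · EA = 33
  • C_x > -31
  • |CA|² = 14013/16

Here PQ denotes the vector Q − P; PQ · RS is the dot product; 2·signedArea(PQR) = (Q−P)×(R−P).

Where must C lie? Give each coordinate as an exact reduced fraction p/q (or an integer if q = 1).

C = (-121/4, -13/2)

1. C_x = -121/4  [CE · GD = -1733/2 ∩ 2·signedArea(CED) = 75]
2. C_y = -13/2  [CE · GD = -1733/2 ∩ 2·signedArea(CED) = 75]
   → C = (-121/4, -13/2)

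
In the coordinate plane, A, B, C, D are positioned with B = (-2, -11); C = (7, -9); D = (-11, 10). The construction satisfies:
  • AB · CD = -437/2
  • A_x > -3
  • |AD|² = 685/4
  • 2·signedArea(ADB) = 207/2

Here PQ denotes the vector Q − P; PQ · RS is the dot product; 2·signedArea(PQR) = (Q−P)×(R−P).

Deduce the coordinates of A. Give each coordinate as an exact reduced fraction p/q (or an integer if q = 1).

A = (-2, 1/2)

1. A_x = -2  [AB · CD = -437/2 ∩ 2·signedArea(ADB) = 207/2]
2. A_y = 1/2  [AB · CD = -437/2 ∩ 2·signedArea(ADB) = 207/2]
   → A = (-2, 1/2)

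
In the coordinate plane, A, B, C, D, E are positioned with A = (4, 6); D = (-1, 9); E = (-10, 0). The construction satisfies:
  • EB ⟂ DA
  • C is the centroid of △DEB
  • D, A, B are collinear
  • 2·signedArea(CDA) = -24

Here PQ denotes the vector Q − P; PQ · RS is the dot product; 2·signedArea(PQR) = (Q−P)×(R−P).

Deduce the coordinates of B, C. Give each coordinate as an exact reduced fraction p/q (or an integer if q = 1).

B = (-62/17, 180/17)
C = (-83/17, 111/17)

1. B_x = -62/17  [D, A, B are collinear ∩ EB ⟂ DA]
2. B_y = 180/17  [D, A, B are collinear ∩ EB ⟂ DA]
   → B = (-62/17, 180/17)
3. C_x = -83/17  [C is the centroid of △DEB]
4. C_y = 111/17  [C is the centroid of △DEB]
   → C = (-83/17, 111/17)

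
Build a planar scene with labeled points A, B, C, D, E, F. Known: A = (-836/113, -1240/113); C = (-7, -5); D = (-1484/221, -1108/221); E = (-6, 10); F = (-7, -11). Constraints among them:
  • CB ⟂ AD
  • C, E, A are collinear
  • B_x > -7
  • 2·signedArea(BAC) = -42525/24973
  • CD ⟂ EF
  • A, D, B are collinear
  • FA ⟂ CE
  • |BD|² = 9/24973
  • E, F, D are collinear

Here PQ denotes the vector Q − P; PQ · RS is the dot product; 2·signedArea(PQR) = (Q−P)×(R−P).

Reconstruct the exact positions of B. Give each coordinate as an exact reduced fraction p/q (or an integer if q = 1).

B = (-167746/24973, -125675/24973)

1. B_x = -167746/24973  [A, D, B are collinear ∩ CB ⟂ AD]
2. B_y = -125675/24973  [A, D, B are collinear ∩ CB ⟂ AD]
   → B = (-167746/24973, -125675/24973)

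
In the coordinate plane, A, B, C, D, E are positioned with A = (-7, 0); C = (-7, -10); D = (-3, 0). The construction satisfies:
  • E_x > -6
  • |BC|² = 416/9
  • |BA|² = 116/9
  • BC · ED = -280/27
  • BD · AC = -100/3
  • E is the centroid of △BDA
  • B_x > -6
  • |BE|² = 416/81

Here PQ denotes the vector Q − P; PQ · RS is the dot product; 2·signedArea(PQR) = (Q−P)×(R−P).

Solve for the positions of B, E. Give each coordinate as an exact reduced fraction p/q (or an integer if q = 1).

1. B_y = -10/3  [BD · AC = -100/3]
2. B_x = -17/3  [|BA|² = 116/9]
   → B = (-17/3, -10/3)
3. E_x = -47/9  [BC · ED = -280/27 ∩ E is the centroid of △BDA]
4. E_y = -10/9  [BC · ED = -280/27 ∩ E is the centroid of △BDA]
   → E = (-47/9, -10/9)

B = (-17/3, -10/3)
E = (-47/9, -10/9)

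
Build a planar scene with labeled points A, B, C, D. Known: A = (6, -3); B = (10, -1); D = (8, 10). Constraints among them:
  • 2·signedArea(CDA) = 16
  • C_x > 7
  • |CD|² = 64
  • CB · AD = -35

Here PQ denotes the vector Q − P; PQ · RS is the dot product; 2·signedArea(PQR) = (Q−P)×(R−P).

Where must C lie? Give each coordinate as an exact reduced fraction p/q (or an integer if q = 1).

1. C_x = 8  [CB · AD = -35 ∩ 2·signedArea(CDA) = 16]
2. C_y = 2  [CB · AD = -35 ∩ 2·signedArea(CDA) = 16]
   → C = (8, 2)

C = (8, 2)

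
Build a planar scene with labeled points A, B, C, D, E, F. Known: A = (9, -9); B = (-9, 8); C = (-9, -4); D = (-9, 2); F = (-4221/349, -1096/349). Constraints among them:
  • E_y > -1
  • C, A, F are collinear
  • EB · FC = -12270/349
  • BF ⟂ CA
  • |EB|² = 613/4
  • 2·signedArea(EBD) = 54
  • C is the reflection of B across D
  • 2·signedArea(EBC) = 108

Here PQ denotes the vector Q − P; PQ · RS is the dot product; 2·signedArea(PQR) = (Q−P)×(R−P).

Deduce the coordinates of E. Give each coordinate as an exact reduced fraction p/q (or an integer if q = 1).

E = (0, -1/2)

1. E_x = 0  [2·signedArea(EBC) = 108 ∩ EB · FC = -12270/349]
2. E_y = -1/2  [2·signedArea(EBC) = 108 ∩ EB · FC = -12270/349]
   → E = (0, -1/2)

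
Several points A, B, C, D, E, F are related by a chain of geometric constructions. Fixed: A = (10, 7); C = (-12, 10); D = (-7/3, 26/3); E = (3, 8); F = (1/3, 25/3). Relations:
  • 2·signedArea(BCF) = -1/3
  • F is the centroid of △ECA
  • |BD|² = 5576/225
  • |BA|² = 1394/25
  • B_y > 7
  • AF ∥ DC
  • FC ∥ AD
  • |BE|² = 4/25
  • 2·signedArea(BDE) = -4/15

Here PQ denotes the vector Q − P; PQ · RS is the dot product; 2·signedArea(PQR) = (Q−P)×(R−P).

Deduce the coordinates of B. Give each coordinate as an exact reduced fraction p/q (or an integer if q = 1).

1. B_x = 13/5  [2·signedArea(BDE) = -4/15 ∩ 2·signedArea(BCF) = -1/3]
2. B_y = 8  [2·signedArea(BDE) = -4/15 ∩ 2·signedArea(BCF) = -1/3]
   → B = (13/5, 8)

B = (13/5, 8)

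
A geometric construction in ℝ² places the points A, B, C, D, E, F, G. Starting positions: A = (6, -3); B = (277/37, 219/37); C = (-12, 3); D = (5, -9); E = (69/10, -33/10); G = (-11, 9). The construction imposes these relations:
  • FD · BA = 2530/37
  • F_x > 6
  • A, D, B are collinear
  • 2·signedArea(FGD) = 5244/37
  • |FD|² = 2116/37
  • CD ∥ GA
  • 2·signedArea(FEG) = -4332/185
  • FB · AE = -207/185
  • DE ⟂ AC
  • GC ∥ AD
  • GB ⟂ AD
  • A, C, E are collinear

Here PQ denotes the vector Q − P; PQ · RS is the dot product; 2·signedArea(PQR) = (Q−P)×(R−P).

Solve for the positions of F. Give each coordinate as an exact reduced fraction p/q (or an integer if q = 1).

1. F_x = 231/37  [2·signedArea(FGD) = 5244/37 ∩ FB · AE = -207/185]
2. F_y = -57/37  [2·signedArea(FGD) = 5244/37 ∩ FB · AE = -207/185]
   → F = (231/37, -57/37)

F = (231/37, -57/37)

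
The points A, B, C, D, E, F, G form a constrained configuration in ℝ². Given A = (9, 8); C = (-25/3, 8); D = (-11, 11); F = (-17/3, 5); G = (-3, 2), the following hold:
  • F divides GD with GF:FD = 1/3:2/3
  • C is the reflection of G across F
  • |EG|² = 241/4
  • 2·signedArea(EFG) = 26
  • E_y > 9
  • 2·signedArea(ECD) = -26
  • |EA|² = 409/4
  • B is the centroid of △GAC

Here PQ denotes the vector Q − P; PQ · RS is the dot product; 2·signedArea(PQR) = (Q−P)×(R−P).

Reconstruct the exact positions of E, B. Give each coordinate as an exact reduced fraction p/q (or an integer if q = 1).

B = (-7/9, 6)
E = (-1, 19/2)

1. E_x = -1  [line -3·x + -8/3·y + 67/3 = 0 ∩ |EG|² = 241/4]
2. E_y = 19/2  [line -3·x + -8/3·y + 67/3 = 0 ∩ |EG|² = 241/4]
   → E = (-1, 19/2)
3. B_x = -7/9  [B is the centroid of △GAC]
4. B_y = 6  [B is the centroid of △GAC]
   → B = (-7/9, 6)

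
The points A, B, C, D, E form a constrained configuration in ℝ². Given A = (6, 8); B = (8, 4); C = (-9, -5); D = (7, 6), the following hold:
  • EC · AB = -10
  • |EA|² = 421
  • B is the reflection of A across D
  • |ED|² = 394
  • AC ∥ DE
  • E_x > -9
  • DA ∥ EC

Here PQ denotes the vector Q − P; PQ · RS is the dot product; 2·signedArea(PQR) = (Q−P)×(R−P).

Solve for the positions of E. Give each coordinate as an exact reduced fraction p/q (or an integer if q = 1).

E = (-8, -7)

1. E_x = -8  [DA ∥ EC ∩ AC ∥ DE]
2. E_y = -7  [DA ∥ EC ∩ AC ∥ DE]
   → E = (-8, -7)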